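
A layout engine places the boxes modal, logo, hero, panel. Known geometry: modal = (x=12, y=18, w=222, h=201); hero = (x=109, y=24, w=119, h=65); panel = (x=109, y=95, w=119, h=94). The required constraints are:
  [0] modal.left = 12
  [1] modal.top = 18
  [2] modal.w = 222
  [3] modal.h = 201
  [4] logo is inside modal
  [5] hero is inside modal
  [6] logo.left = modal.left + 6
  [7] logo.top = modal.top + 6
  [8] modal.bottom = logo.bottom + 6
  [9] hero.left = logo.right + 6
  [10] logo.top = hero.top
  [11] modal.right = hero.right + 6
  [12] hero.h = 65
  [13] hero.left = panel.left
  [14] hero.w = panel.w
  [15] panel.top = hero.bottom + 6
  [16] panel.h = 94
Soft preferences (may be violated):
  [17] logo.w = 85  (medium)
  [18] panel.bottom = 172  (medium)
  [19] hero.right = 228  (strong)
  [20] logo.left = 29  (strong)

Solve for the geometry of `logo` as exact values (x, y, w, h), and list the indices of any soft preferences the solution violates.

logo = (x=18, y=24, w=85, h=189)
violated soft preferences: 18, 20

1. logo.x = 18  [logo.left = modal.left + 6]
2. logo.y = 24  [logo.top = modal.top + 6]
3. logo.h = 189  [modal.bottom = logo.bottom + 6]
4. logo.w = 85  [hero.left = logo.right + 6]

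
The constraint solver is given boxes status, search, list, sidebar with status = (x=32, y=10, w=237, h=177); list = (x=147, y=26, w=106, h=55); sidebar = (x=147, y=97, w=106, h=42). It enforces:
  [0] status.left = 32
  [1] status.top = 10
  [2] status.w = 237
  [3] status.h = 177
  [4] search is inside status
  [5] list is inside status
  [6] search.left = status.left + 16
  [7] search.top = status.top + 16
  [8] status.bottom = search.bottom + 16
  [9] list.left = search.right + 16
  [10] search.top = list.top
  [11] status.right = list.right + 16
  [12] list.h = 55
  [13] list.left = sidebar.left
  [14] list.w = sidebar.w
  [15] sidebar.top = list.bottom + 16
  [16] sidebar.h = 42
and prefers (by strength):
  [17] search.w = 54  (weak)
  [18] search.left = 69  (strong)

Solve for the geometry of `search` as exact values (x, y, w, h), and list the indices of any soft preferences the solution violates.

search = (x=48, y=26, w=83, h=145)
violated soft preferences: 17, 18

1. search.x = 48  [search.left = status.left + 16]
2. search.y = 26  [search.top = status.top + 16]
3. search.h = 145  [status.bottom = search.bottom + 16]
4. search.w = 83  [list.left = search.right + 16]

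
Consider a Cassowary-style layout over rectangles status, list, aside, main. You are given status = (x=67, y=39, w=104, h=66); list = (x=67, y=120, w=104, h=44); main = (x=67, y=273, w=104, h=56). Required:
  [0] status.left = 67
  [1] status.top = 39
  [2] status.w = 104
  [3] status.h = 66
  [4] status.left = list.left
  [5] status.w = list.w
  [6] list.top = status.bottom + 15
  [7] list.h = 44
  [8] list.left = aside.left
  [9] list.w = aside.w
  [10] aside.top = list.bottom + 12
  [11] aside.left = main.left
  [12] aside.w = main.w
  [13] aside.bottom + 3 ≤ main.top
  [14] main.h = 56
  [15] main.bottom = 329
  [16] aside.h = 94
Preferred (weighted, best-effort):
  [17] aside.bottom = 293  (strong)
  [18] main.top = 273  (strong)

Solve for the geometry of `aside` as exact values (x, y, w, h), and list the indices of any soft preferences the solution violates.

aside = (x=67, y=176, w=104, h=94)
violated soft preferences: 17

1. aside.x = 67  [list.left = aside.left]
2. aside.w = 104  [list.w = aside.w]
3. aside.y = 176  [aside.top = list.bottom + 12]
4. aside.h = 94  [aside.h = 94]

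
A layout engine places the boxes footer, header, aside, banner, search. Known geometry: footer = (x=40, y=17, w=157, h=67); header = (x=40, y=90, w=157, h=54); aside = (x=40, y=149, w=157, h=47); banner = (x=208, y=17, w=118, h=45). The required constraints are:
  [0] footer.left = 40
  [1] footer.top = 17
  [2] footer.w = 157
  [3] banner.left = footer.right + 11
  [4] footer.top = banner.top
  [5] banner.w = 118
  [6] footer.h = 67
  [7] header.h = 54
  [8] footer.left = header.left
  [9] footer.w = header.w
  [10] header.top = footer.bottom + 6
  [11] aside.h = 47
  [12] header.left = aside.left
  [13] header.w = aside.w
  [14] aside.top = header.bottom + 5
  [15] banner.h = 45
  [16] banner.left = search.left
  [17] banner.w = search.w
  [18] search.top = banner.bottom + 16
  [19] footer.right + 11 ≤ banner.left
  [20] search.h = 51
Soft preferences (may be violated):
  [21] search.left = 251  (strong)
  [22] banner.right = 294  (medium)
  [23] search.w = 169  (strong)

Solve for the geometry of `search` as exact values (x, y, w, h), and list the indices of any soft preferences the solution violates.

search = (x=208, y=78, w=118, h=51)
violated soft preferences: 21, 22, 23

1. search.x = 208  [banner.left = search.left]
2. search.w = 118  [banner.w = search.w]
3. search.y = 78  [search.top = banner.bottom + 16]
4. search.h = 51  [search.h = 51]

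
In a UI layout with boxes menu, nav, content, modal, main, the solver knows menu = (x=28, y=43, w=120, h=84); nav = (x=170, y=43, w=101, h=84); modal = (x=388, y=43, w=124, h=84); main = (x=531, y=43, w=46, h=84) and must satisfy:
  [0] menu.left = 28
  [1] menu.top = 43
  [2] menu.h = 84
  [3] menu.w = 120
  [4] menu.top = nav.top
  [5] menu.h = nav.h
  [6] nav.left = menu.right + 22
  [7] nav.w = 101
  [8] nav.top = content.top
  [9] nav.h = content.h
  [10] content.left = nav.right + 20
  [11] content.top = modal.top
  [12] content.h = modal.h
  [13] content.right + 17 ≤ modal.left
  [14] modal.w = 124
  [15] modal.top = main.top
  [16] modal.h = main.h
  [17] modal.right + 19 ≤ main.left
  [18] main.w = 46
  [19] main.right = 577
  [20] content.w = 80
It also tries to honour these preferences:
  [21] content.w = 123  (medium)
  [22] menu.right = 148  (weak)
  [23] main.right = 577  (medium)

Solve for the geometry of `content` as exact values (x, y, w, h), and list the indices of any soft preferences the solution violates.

1. content.y = 43  [nav.top = content.top]
2. content.h = 84  [nav.h = content.h]
3. content.x = 291  [content.left = nav.right + 20]
4. content.w = 80  [content.w = 80]

content = (x=291, y=43, w=80, h=84)
violated soft preferences: 21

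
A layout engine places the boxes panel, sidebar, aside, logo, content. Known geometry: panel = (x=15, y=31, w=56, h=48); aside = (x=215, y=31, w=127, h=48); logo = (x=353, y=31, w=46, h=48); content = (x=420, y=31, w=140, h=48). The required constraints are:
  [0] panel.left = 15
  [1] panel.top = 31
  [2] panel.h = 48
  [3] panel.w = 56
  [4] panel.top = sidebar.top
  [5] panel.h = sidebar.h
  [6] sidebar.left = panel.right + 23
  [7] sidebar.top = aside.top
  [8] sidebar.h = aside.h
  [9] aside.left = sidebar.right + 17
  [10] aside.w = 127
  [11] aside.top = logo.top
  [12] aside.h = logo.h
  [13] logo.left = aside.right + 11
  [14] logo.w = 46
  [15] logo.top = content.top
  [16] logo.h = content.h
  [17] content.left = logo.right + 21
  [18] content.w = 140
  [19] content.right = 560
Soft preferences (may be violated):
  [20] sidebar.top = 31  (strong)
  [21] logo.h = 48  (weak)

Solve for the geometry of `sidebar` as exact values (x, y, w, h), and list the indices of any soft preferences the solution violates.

1. sidebar.y = 31  [panel.top = sidebar.top]
2. sidebar.h = 48  [panel.h = sidebar.h]
3. sidebar.x = 94  [sidebar.left = panel.right + 23]
4. sidebar.w = 104  [aside.left = sidebar.right + 17]

sidebar = (x=94, y=31, w=104, h=48)
violated soft preferences: none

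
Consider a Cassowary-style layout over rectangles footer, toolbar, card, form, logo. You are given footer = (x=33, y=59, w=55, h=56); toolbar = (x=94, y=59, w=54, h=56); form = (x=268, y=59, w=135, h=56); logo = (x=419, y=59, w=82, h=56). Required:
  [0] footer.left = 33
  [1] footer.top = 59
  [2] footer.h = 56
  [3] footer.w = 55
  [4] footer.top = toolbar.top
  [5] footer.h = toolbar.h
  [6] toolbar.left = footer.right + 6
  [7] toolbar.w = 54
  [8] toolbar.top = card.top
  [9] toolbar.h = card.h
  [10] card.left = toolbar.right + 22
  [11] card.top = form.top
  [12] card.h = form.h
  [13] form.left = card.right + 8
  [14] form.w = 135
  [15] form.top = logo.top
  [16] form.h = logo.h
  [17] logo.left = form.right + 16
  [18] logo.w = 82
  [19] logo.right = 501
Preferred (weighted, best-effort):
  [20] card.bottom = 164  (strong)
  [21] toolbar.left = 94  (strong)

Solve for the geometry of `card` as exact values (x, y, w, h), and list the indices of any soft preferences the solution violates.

1. card.y = 59  [toolbar.top = card.top]
2. card.h = 56  [toolbar.h = card.h]
3. card.x = 170  [card.left = toolbar.right + 22]
4. card.w = 90  [form.left = card.right + 8]

card = (x=170, y=59, w=90, h=56)
violated soft preferences: 20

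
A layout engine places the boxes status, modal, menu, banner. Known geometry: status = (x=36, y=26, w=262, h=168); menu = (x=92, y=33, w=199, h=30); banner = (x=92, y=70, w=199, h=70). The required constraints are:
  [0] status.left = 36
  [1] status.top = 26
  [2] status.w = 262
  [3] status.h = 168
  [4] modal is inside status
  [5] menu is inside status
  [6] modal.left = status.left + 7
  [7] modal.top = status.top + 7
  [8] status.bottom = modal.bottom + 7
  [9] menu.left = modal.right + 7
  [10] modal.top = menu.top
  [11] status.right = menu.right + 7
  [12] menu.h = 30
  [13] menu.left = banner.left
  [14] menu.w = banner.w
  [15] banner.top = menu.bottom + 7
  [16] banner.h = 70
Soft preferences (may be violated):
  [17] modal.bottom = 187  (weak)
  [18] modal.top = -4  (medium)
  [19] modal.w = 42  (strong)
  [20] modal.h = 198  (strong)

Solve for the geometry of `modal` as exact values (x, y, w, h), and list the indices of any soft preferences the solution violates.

1. modal.x = 43  [modal.left = status.left + 7]
2. modal.y = 33  [modal.top = status.top + 7]
3. modal.h = 154  [status.bottom = modal.bottom + 7]
4. modal.w = 42  [menu.left = modal.right + 7]

modal = (x=43, y=33, w=42, h=154)
violated soft preferences: 18, 20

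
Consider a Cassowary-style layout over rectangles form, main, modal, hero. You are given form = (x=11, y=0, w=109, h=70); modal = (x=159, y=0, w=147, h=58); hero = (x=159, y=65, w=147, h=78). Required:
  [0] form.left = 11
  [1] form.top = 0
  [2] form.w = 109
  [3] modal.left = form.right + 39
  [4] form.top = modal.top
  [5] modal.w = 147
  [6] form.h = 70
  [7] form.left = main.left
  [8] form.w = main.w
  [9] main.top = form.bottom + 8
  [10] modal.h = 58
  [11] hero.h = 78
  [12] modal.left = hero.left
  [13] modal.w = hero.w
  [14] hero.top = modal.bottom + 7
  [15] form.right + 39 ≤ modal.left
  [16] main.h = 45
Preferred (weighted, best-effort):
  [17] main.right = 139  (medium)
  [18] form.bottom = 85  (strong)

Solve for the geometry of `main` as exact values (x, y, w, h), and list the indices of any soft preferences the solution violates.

1. main.x = 11  [form.left = main.left]
2. main.w = 109  [form.w = main.w]
3. main.y = 78  [main.top = form.bottom + 8]
4. main.h = 45  [main.h = 45]

main = (x=11, y=78, w=109, h=45)
violated soft preferences: 17, 18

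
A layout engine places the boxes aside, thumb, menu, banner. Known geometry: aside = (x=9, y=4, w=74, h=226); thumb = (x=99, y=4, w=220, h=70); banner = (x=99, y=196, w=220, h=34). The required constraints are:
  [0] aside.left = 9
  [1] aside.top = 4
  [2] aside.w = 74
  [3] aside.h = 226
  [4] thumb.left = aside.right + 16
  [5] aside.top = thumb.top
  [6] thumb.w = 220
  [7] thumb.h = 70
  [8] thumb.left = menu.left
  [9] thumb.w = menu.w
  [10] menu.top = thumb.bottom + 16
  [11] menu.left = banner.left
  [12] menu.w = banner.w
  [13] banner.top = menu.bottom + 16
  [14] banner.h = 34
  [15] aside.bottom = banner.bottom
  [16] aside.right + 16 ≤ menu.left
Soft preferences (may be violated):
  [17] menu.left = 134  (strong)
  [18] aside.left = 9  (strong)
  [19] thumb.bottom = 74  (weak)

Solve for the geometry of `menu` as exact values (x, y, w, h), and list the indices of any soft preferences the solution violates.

menu = (x=99, y=90, w=220, h=90)
violated soft preferences: 17

1. menu.x = 99  [thumb.left = menu.left]
2. menu.w = 220  [thumb.w = menu.w]
3. menu.y = 90  [menu.top = thumb.bottom + 16]
4. menu.h = 90  [banner.top = menu.bottom + 16]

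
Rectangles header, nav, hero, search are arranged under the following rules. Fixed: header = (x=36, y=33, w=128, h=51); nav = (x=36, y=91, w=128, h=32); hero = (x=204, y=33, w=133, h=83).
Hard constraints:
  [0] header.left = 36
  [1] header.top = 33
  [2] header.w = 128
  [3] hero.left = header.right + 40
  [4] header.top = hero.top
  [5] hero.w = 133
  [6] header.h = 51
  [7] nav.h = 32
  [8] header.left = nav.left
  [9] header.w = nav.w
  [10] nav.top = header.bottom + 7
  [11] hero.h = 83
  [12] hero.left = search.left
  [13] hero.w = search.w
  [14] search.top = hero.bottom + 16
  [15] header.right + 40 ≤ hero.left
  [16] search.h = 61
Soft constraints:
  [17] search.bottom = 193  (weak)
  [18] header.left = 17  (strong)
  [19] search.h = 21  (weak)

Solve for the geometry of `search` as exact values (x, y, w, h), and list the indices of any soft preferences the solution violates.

1. search.x = 204  [hero.left = search.left]
2. search.w = 133  [hero.w = search.w]
3. search.y = 132  [search.top = hero.bottom + 16]
4. search.h = 61  [search.h = 61]

search = (x=204, y=132, w=133, h=61)
violated soft preferences: 18, 19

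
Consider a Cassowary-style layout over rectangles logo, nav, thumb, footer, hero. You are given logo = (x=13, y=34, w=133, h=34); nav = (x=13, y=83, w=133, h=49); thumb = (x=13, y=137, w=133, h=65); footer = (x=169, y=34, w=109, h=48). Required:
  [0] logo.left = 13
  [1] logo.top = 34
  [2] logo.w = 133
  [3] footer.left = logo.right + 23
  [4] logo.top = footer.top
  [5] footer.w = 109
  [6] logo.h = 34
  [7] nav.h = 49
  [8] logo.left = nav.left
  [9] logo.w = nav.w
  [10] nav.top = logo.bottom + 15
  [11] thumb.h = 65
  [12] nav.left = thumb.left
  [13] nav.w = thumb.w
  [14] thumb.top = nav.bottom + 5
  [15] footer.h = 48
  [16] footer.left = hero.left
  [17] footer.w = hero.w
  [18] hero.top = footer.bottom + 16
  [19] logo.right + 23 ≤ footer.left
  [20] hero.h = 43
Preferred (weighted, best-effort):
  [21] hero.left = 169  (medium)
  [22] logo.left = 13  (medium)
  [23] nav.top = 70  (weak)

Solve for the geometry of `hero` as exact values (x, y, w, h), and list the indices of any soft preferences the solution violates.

hero = (x=169, y=98, w=109, h=43)
violated soft preferences: 23

1. hero.x = 169  [footer.left = hero.left]
2. hero.w = 109  [footer.w = hero.w]
3. hero.y = 98  [hero.top = footer.bottom + 16]
4. hero.h = 43  [hero.h = 43]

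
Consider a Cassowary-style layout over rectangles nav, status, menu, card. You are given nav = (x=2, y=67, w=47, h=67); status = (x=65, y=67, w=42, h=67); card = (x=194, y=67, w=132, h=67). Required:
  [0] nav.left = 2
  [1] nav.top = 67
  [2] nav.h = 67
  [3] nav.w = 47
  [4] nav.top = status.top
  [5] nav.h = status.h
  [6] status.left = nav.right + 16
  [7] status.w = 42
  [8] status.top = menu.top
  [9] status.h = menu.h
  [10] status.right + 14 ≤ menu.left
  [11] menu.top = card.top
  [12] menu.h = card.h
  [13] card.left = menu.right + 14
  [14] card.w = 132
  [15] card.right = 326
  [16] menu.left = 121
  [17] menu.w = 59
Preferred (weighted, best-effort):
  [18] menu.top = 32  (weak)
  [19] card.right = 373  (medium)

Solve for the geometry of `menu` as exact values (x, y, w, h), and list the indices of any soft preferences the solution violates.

1. menu.y = 67  [status.top = menu.top]
2. menu.h = 67  [status.h = menu.h]
3. menu.x = 121  [menu.left = 121]
4. menu.w = 59  [menu.w = 59]

menu = (x=121, y=67, w=59, h=67)
violated soft preferences: 18, 19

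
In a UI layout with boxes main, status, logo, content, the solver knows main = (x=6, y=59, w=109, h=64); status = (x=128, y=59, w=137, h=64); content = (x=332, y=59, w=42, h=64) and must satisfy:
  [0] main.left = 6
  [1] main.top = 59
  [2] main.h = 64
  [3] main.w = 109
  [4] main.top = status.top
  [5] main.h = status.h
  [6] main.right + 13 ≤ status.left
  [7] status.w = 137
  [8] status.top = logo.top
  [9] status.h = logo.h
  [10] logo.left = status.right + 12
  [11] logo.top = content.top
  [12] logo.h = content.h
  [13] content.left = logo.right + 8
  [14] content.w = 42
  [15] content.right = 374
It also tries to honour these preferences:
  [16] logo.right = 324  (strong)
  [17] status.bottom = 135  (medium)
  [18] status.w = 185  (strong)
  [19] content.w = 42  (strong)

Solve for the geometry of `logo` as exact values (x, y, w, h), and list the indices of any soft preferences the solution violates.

logo = (x=277, y=59, w=47, h=64)
violated soft preferences: 17, 18

1. logo.y = 59  [status.top = logo.top]
2. logo.h = 64  [status.h = logo.h]
3. logo.x = 277  [logo.left = status.right + 12]
4. logo.w = 47  [content.left = logo.right + 8]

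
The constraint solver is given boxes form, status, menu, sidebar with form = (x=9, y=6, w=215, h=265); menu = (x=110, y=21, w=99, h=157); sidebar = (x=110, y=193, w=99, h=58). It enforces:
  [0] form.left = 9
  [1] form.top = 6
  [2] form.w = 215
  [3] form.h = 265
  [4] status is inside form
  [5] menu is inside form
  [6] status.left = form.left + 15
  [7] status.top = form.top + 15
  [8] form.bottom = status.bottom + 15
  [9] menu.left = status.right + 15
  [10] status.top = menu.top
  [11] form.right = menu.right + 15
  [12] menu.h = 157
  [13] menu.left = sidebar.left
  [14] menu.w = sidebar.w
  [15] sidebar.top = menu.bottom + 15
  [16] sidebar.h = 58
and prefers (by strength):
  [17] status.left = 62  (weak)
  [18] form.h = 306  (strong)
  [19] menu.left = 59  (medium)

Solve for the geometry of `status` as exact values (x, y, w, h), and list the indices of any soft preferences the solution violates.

status = (x=24, y=21, w=71, h=235)
violated soft preferences: 17, 18, 19

1. status.x = 24  [status.left = form.left + 15]
2. status.y = 21  [status.top = form.top + 15]
3. status.h = 235  [form.bottom = status.bottom + 15]
4. status.w = 71  [menu.left = status.right + 15]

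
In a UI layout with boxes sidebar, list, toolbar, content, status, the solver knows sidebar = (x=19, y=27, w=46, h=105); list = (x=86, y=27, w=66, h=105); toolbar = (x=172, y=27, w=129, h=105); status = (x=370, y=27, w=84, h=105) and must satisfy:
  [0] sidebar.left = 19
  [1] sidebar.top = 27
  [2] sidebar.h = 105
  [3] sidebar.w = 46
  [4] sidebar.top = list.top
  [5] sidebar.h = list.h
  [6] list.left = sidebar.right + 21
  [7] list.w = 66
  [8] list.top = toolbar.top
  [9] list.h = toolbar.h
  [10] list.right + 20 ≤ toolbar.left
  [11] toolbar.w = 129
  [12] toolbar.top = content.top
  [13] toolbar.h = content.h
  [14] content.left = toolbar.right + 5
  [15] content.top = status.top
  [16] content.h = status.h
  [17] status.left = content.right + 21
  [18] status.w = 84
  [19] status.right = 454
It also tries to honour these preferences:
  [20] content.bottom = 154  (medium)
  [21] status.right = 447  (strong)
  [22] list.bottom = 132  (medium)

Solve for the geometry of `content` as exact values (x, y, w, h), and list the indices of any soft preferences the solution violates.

1. content.y = 27  [toolbar.top = content.top]
2. content.h = 105  [toolbar.h = content.h]
3. content.x = 306  [content.left = toolbar.right + 5]
4. content.w = 43  [status.left = content.right + 21]

content = (x=306, y=27, w=43, h=105)
violated soft preferences: 20, 21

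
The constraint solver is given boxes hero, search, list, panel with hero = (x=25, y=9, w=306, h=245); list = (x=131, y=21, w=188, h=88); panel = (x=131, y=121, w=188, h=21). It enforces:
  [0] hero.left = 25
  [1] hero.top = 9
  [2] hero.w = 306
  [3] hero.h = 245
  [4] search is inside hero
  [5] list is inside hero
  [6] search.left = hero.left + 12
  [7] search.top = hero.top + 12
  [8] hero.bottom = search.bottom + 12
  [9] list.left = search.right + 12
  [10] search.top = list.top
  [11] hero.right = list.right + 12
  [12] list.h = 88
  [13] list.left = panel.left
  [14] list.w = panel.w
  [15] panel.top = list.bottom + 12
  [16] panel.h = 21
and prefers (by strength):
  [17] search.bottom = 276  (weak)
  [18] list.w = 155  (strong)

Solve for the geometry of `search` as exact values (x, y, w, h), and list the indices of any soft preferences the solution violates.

1. search.x = 37  [search.left = hero.left + 12]
2. search.y = 21  [search.top = hero.top + 12]
3. search.h = 221  [hero.bottom = search.bottom + 12]
4. search.w = 82  [list.left = search.right + 12]

search = (x=37, y=21, w=82, h=221)
violated soft preferences: 17, 18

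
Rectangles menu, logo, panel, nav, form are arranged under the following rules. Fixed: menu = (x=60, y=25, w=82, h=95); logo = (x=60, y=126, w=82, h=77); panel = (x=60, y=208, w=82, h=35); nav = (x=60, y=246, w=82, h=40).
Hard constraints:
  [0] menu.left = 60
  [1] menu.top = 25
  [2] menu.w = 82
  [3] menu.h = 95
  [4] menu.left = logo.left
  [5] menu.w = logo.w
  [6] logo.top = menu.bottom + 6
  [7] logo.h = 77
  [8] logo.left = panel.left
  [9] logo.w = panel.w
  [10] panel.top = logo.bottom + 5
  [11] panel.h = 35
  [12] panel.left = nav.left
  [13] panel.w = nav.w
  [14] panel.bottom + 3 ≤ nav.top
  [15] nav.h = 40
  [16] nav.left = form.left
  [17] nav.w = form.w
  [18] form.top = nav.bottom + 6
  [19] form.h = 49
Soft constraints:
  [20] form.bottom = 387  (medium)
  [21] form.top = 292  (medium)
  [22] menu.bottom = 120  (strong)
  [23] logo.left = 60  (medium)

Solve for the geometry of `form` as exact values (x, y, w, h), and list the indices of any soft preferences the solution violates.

form = (x=60, y=292, w=82, h=49)
violated soft preferences: 20

1. form.x = 60  [nav.left = form.left]
2. form.w = 82  [nav.w = form.w]
3. form.y = 292  [form.top = nav.bottom + 6]
4. form.h = 49  [form.h = 49]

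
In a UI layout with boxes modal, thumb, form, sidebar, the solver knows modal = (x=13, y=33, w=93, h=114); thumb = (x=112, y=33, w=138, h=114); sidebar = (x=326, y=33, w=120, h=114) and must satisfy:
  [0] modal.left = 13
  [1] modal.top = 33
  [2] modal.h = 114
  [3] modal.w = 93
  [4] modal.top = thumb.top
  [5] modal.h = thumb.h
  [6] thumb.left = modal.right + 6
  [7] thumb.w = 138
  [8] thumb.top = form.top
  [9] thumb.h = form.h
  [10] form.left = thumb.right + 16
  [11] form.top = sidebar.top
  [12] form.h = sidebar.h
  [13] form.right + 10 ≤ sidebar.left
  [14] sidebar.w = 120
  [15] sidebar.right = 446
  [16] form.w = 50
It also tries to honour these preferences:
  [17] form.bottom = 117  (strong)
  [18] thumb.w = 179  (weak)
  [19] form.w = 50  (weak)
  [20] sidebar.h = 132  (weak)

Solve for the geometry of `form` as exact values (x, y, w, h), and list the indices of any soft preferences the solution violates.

form = (x=266, y=33, w=50, h=114)
violated soft preferences: 17, 18, 20

1. form.y = 33  [thumb.top = form.top]
2. form.h = 114  [thumb.h = form.h]
3. form.x = 266  [form.left = thumb.right + 16]
4. form.w = 50  [form.w = 50]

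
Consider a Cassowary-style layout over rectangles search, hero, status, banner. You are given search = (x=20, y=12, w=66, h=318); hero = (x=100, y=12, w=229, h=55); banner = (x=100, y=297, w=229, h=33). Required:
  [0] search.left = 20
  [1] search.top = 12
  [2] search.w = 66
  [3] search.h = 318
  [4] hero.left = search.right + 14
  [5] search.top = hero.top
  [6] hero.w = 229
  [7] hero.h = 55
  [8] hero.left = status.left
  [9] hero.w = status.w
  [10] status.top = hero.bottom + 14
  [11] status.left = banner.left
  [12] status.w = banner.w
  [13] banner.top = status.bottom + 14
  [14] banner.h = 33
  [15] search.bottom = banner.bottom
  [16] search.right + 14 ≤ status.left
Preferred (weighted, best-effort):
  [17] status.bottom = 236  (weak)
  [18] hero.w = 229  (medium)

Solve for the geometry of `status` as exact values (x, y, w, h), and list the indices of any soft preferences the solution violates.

status = (x=100, y=81, w=229, h=202)
violated soft preferences: 17

1. status.x = 100  [hero.left = status.left]
2. status.w = 229  [hero.w = status.w]
3. status.y = 81  [status.top = hero.bottom + 14]
4. status.h = 202  [banner.top = status.bottom + 14]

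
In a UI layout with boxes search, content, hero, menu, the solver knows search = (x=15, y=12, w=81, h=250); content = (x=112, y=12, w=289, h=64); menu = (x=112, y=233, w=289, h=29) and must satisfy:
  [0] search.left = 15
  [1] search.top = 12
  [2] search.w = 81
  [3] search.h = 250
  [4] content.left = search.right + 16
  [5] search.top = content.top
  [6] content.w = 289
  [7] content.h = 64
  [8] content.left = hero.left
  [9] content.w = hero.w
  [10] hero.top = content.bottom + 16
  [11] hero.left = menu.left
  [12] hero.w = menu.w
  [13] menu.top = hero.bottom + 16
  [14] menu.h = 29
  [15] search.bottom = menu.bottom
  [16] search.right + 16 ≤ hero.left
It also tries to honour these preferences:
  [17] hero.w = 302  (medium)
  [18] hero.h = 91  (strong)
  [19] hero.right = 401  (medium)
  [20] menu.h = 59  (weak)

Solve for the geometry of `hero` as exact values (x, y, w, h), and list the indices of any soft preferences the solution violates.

1. hero.x = 112  [content.left = hero.left]
2. hero.w = 289  [content.w = hero.w]
3. hero.y = 92  [hero.top = content.bottom + 16]
4. hero.h = 125  [menu.top = hero.bottom + 16]

hero = (x=112, y=92, w=289, h=125)
violated soft preferences: 17, 18, 20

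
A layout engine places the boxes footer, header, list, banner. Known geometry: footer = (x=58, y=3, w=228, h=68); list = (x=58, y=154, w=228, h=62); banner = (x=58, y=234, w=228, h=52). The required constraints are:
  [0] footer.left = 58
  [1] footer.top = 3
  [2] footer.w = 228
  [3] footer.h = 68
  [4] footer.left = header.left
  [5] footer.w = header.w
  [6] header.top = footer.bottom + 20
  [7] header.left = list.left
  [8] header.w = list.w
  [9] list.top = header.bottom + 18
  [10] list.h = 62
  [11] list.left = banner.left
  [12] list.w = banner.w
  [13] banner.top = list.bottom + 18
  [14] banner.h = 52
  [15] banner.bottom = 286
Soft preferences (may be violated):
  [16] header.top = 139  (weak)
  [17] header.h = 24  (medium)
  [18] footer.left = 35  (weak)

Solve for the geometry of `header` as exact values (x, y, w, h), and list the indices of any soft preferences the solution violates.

1. header.x = 58  [footer.left = header.left]
2. header.w = 228  [footer.w = header.w]
3. header.y = 91  [header.top = footer.bottom + 20]
4. header.h = 45  [list.top = header.bottom + 18]

header = (x=58, y=91, w=228, h=45)
violated soft preferences: 16, 17, 18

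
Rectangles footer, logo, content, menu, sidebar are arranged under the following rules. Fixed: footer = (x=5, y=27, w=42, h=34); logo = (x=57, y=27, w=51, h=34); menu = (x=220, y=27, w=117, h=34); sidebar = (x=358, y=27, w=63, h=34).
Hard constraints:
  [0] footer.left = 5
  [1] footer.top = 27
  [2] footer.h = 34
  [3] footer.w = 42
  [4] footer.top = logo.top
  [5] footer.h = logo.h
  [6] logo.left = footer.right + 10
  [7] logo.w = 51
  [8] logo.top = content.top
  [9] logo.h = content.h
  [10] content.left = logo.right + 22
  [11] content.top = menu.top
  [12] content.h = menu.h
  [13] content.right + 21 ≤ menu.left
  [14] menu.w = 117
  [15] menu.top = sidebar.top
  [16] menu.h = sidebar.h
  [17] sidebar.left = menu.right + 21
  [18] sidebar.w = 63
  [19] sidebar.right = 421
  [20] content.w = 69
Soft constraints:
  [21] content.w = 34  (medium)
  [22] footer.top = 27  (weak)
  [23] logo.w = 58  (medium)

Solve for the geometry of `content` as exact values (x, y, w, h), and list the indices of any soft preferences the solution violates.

1. content.y = 27  [logo.top = content.top]
2. content.h = 34  [logo.h = content.h]
3. content.x = 130  [content.left = logo.right + 22]
4. content.w = 69  [content.w = 69]

content = (x=130, y=27, w=69, h=34)
violated soft preferences: 21, 23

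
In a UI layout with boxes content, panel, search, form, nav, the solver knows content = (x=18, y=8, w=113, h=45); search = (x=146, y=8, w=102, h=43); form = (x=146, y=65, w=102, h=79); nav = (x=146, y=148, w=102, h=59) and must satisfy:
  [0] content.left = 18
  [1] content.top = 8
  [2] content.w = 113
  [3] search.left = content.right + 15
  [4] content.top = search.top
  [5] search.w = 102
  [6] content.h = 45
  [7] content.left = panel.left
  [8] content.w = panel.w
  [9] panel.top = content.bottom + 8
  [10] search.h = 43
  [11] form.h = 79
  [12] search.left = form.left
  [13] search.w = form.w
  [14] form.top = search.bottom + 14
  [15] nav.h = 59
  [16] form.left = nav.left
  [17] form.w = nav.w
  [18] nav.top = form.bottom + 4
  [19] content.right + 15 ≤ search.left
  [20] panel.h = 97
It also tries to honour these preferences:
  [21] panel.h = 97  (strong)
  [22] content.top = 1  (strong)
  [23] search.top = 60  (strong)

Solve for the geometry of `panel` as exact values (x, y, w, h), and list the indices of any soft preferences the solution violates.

panel = (x=18, y=61, w=113, h=97)
violated soft preferences: 22, 23

1. panel.x = 18  [content.left = panel.left]
2. panel.w = 113  [content.w = panel.w]
3. panel.y = 61  [panel.top = content.bottom + 8]
4. panel.h = 97  [panel.h = 97]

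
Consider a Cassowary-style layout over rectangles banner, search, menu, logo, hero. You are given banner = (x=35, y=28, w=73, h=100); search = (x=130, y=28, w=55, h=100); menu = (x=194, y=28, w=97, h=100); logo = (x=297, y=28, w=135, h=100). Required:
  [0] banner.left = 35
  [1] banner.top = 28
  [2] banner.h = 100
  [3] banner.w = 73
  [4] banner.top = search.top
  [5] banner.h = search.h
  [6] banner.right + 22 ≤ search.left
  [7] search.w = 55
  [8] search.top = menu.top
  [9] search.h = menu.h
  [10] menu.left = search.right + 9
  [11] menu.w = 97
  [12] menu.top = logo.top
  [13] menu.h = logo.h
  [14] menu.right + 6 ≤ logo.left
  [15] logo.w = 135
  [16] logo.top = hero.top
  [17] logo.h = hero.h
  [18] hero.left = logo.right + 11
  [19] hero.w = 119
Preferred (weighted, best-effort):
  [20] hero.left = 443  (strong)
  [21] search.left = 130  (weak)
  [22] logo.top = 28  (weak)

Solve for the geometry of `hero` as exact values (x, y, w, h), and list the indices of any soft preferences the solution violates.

hero = (x=443, y=28, w=119, h=100)
violated soft preferences: none

1. hero.y = 28  [logo.top = hero.top]
2. hero.h = 100  [logo.h = hero.h]
3. hero.x = 443  [hero.left = logo.right + 11]
4. hero.w = 119  [hero.w = 119]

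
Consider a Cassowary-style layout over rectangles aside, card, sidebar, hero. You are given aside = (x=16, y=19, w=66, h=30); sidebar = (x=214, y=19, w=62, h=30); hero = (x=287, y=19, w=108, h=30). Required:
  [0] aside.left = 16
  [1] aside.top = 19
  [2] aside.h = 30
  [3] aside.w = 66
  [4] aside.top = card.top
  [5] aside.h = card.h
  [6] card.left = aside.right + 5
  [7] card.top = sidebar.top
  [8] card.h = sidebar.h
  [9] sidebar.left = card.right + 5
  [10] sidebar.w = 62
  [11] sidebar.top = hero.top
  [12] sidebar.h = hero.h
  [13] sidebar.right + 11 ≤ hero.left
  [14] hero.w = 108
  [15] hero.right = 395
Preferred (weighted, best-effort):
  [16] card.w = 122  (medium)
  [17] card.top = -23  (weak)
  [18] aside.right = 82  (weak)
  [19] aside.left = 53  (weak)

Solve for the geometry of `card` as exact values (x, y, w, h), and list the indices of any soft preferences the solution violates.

card = (x=87, y=19, w=122, h=30)
violated soft preferences: 17, 19

1. card.y = 19  [aside.top = card.top]
2. card.h = 30  [aside.h = card.h]
3. card.x = 87  [card.left = aside.right + 5]
4. card.w = 122  [sidebar.left = card.right + 5]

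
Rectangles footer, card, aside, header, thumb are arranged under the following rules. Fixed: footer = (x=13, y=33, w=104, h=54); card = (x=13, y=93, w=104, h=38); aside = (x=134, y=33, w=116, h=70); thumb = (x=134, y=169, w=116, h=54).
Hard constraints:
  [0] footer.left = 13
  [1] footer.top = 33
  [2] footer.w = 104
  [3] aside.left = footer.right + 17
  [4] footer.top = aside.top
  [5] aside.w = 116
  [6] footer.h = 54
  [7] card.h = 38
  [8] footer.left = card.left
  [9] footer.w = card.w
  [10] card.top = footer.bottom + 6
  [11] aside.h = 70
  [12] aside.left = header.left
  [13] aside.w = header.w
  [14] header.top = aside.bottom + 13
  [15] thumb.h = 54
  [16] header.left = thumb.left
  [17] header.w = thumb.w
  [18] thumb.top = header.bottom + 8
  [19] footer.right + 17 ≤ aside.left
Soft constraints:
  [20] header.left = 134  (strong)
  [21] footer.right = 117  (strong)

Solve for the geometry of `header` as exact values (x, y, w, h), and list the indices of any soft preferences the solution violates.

1. header.x = 134  [aside.left = header.left]
2. header.w = 116  [aside.w = header.w]
3. header.y = 116  [header.top = aside.bottom + 13]
4. header.h = 45  [thumb.top = header.bottom + 8]

header = (x=134, y=116, w=116, h=45)
violated soft preferences: none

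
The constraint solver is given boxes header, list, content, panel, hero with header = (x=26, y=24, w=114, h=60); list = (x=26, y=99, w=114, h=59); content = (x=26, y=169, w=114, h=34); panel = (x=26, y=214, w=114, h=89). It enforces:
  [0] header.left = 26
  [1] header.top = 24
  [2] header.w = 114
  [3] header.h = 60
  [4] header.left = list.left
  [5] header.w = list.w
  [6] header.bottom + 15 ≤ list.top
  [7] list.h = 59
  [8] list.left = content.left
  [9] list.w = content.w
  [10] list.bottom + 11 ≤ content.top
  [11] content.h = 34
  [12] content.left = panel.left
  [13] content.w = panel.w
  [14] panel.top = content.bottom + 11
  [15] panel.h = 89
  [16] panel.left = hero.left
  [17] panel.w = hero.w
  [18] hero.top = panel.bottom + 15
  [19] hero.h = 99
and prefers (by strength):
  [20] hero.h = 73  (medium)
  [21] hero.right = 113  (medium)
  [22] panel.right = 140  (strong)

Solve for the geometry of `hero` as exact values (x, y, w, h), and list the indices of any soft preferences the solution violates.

hero = (x=26, y=318, w=114, h=99)
violated soft preferences: 20, 21

1. hero.x = 26  [panel.left = hero.left]
2. hero.w = 114  [panel.w = hero.w]
3. hero.y = 318  [hero.top = panel.bottom + 15]
4. hero.h = 99  [hero.h = 99]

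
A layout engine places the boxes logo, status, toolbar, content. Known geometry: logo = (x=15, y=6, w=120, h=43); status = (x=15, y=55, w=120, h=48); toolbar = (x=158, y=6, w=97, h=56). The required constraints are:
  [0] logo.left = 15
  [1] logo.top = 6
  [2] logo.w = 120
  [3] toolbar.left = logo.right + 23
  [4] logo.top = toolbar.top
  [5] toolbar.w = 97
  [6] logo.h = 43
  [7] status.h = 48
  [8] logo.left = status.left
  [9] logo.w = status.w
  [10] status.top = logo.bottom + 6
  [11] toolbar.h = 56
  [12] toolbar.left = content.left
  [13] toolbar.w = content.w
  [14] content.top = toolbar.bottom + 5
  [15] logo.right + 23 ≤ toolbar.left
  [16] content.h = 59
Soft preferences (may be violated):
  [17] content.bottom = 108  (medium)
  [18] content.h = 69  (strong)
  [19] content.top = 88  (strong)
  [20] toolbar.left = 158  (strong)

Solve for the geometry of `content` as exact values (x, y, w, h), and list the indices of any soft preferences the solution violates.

1. content.x = 158  [toolbar.left = content.left]
2. content.w = 97  [toolbar.w = content.w]
3. content.y = 67  [content.top = toolbar.bottom + 5]
4. content.h = 59  [content.h = 59]

content = (x=158, y=67, w=97, h=59)
violated soft preferences: 17, 18, 19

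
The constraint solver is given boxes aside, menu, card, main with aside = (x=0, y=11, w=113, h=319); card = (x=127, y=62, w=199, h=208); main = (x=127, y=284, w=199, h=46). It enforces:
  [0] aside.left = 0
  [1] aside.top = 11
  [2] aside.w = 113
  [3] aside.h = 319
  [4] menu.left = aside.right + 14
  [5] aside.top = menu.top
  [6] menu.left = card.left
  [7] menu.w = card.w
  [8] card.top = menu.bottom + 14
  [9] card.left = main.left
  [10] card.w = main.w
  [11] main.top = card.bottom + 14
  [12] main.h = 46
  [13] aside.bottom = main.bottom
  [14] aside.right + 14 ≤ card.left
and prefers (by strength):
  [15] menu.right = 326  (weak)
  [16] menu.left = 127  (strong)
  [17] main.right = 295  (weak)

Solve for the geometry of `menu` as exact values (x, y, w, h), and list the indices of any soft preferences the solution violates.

1. menu.x = 127  [menu.left = aside.right + 14]
2. menu.y = 11  [aside.top = menu.top]
3. menu.w = 199  [menu.w = card.w]
4. menu.h = 37  [card.top = menu.bottom + 14]

menu = (x=127, y=11, w=199, h=37)
violated soft preferences: 17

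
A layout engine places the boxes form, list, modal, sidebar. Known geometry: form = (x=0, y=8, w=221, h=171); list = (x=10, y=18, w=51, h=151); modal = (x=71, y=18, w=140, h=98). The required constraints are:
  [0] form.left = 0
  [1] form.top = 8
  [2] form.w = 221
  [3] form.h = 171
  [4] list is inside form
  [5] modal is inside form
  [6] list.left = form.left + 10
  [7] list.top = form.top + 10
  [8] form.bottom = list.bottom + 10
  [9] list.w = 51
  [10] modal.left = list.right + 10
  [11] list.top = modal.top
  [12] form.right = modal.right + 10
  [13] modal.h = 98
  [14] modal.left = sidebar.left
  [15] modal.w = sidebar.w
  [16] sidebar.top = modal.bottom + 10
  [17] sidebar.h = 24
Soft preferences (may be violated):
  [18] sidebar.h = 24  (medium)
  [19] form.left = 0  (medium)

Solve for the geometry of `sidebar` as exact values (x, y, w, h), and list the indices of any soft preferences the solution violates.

sidebar = (x=71, y=126, w=140, h=24)
violated soft preferences: none

1. sidebar.x = 71  [modal.left = sidebar.left]
2. sidebar.w = 140  [modal.w = sidebar.w]
3. sidebar.y = 126  [sidebar.top = modal.bottom + 10]
4. sidebar.h = 24  [sidebar.h = 24]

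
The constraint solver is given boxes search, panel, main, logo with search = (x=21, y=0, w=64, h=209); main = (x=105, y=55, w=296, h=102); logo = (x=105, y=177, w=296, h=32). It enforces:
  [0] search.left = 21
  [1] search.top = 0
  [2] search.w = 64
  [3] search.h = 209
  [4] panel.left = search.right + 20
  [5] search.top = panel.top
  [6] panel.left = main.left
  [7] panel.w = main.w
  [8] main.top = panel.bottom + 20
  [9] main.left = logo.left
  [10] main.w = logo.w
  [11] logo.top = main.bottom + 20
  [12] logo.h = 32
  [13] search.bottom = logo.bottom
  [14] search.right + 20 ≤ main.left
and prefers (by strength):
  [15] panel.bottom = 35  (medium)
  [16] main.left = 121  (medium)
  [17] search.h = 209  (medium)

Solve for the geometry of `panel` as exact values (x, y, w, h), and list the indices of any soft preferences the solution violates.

panel = (x=105, y=0, w=296, h=35)
violated soft preferences: 16

1. panel.x = 105  [panel.left = search.right + 20]
2. panel.y = 0  [search.top = panel.top]
3. panel.w = 296  [panel.w = main.w]
4. panel.h = 35  [main.top = panel.bottom + 20]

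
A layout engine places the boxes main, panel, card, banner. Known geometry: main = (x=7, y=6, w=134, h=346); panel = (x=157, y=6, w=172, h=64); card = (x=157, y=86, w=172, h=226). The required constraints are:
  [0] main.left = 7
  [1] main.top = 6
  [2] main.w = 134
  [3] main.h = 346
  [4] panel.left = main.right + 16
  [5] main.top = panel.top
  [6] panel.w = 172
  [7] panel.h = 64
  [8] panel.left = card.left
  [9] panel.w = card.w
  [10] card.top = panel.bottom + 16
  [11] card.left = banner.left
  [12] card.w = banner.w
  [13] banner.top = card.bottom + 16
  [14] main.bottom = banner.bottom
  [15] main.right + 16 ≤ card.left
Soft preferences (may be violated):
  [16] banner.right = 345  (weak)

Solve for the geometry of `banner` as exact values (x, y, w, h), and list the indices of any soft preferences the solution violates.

1. banner.x = 157  [card.left = banner.left]
2. banner.w = 172  [card.w = banner.w]
3. banner.y = 328  [banner.top = card.bottom + 16]
4. banner.h = 24  [main.bottom = banner.bottom]

banner = (x=157, y=328, w=172, h=24)
violated soft preferences: 16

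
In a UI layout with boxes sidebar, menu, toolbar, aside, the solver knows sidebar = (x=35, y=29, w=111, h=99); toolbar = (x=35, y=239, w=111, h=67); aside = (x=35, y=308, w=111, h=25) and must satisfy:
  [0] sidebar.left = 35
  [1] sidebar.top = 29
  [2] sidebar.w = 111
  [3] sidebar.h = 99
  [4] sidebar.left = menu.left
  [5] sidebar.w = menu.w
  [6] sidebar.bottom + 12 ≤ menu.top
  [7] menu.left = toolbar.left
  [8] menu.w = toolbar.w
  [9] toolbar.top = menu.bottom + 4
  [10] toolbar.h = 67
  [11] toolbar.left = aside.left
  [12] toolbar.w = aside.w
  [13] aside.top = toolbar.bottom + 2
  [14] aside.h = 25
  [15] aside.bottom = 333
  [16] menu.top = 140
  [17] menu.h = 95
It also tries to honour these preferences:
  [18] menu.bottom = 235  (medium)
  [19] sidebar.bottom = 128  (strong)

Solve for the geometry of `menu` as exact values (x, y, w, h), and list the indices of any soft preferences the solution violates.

menu = (x=35, y=140, w=111, h=95)
violated soft preferences: none

1. menu.x = 35  [sidebar.left = menu.left]
2. menu.w = 111  [sidebar.w = menu.w]
3. menu.y = 140  [menu.top = 140]
4. menu.h = 95  [menu.h = 95]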